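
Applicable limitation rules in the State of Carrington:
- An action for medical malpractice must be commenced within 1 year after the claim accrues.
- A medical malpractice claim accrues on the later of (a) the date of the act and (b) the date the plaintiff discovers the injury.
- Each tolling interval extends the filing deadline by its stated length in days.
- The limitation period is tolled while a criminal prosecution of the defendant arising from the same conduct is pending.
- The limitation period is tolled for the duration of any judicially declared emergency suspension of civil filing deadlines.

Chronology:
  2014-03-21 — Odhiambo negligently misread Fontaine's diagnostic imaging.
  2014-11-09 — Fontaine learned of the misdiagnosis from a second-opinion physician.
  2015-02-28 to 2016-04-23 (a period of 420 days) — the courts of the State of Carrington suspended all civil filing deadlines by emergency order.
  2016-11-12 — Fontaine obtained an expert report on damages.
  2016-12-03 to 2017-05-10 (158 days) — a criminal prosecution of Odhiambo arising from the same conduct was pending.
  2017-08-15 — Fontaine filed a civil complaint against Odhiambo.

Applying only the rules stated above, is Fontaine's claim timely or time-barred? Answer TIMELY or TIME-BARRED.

TIME-BARRED

Taking the later of the act (2014-03-21) and discovery (2014-11-09), the claim accrued on 2014-11-09.
Adding the 1 year base period to 2014-11-09 gives a deadline of 2015-11-09, before any tolling.
Because the emergency suspension of filing deadlines ran from 2015-02-28 to 2016-04-23, the deadline is extended by 420 days to 2017-01-02.
Because the pending criminal prosecution ran from 2016-12-03 to 2017-05-10, the deadline is extended by 158 days to 2017-06-09.
The other events in the timeline have no effect on the limitation period under the stated rules.
The 2017-08-15 filing falls after the 2017-06-09 deadline; the claim is time-barred.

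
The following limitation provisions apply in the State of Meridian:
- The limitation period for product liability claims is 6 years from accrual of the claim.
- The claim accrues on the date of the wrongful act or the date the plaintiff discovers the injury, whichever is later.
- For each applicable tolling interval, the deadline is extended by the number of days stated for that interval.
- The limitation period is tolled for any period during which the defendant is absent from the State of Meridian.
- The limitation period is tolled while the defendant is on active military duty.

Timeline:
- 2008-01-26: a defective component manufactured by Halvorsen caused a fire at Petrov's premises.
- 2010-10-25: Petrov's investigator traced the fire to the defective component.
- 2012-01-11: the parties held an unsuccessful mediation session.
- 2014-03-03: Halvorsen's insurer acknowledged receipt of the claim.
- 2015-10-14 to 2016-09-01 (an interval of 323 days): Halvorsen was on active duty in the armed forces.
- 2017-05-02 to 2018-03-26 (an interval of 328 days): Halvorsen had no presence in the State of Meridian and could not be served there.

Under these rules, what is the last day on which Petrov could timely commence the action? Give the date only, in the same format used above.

2018-08-07

Taking the later of the act (2008-01-26) and discovery (2010-10-25), the claim accrued on 2010-10-25.
The untolled deadline — 6 years after 2010-10-25 — is 2016-10-25.
Because the defendant's active military service ran from 2015-10-14 to 2016-09-01, the deadline is extended by 323 days to 2017-09-13.
Because the defendant's absence from the jurisdiction ran from 2017-05-02 to 2018-03-26, the deadline is extended by 328 days to 2018-08-07.
The other events in the timeline have no effect on the limitation period under the stated rules.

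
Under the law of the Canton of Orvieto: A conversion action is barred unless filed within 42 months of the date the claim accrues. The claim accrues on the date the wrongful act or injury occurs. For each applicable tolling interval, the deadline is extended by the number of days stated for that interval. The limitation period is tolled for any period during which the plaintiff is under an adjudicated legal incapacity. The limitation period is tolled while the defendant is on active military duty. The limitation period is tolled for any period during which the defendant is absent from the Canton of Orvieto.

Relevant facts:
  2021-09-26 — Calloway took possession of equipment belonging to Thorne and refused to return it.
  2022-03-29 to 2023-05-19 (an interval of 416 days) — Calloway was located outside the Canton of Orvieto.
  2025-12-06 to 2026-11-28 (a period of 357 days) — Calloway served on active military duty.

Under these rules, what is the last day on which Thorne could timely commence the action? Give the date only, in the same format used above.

The claim accrued on 2021-09-26, when the wrongful act occurred.
The untolled deadline — 42 months after 2021-09-26 — is 2025-03-26.
Because the defendant's absence from the jurisdiction ran from 2022-03-29 to 2023-05-19, the deadline is extended by 416 days to 2026-05-16.
The period was tolled for 357 days by the defendant's active military service (2025-12-06 to 2026-11-28), pushing the deadline to 2027-05-08.

2027-05-08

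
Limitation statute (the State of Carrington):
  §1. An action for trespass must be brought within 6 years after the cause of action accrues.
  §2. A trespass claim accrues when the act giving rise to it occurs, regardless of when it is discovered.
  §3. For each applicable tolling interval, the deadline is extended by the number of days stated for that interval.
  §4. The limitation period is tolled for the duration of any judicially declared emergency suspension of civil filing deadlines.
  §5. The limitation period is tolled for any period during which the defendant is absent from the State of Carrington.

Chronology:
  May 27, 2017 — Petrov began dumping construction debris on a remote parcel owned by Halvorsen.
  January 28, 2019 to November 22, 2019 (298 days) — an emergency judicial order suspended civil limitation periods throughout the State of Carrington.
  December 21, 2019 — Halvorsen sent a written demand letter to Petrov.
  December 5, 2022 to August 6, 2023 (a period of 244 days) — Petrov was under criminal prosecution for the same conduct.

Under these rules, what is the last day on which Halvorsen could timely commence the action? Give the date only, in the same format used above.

March 20, 2024

The limitation period began to run on May 27, 2017.
Adding the 6 years base period to May 27, 2017 gives a deadline of May 27, 2023, before any tolling.
The period was tolled for 298 days by the emergency suspension of filing deadlines (January 28, 2019 to November 22, 2019), pushing the deadline to March 20, 2024.
Although a criminal prosecution ran from December 5, 2022 to August 6, 2023, the stated rules do not make that a tolling event, so it is disregarded.
Nothing else in the chronology tolls or restarts the period.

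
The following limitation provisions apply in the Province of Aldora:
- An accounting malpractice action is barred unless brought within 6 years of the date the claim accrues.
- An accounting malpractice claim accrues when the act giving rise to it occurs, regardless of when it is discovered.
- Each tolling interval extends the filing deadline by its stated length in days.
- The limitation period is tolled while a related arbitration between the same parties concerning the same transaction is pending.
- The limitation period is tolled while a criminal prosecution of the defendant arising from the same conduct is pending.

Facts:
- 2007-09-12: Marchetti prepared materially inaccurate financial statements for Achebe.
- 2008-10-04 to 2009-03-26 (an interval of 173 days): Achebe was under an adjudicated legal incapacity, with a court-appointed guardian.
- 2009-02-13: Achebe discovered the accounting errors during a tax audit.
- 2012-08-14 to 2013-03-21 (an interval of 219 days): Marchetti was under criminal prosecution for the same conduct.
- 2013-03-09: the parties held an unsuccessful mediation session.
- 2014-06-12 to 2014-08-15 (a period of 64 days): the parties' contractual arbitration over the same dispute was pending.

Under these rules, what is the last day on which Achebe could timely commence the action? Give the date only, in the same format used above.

Because the rule ties accrual to occurrence, the claim accrued on 2007-09-12, not on the 2009-02-13 discovery date.
Adding the 6 years base period to 2007-09-12 gives a deadline of 2013-09-12, before any tolling.
The pending criminal prosecution from 2012-08-14 to 2013-03-21 tolled the period for 219 days, extending the deadline to 2014-04-19.
The pending related arbitration from 2014-06-12 to 2014-08-15 began after the period had already run on 2014-04-19, so it has no tolling effect.
Although the plaintiff's incapacity ran from 2008-10-04 to 2009-03-26, the stated rules do not make that a tolling event, so it is disregarded.
The other events in the timeline have no effect on the limitation period under the stated rules.

2014-04-19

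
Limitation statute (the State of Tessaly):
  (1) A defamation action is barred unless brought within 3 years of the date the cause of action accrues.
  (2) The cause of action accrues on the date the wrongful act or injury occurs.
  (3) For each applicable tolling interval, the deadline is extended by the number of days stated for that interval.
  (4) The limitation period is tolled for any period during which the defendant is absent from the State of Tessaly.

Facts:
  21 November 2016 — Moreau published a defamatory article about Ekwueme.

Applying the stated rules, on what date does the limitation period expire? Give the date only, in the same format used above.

The claim accrued on 21 November 2016, when the wrongful act occurred.
Adding the 3 years base period to 21 November 2016 gives a deadline of 21 November 2019, before any tolling.

21 November 2019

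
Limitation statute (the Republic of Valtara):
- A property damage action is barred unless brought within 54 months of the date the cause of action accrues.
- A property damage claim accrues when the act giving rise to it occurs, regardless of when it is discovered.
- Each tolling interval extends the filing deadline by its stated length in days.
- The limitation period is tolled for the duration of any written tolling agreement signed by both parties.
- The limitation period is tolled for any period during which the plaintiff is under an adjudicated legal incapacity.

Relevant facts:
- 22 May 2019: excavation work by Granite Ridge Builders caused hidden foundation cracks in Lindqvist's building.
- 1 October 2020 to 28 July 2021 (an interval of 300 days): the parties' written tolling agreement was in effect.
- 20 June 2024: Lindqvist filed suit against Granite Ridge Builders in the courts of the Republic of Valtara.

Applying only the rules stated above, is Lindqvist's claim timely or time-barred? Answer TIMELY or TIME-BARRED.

TIMELY

The claim accrued on 22 May 2019, when the wrongful act occurred.
54 months from 22 May 2019 is 22 November 2023.
Because the written tolling agreement ran from 1 October 2020 to 28 July 2021, the deadline is extended by 300 days to 17 September 2024.
Filing on 20 June 2024 beat the 17 September 2024 deadline — the action is timely.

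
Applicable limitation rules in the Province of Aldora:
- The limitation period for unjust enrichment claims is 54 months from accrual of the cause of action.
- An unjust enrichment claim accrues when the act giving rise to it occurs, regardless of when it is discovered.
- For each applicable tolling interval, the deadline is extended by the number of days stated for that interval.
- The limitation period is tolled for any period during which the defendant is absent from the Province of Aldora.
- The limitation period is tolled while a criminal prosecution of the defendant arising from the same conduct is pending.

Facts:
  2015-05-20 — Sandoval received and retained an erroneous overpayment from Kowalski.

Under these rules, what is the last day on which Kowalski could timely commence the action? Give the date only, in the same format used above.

2019-11-20

The cause of action accrued on 2015-05-20, the date of the act.
Adding the 54 months base period to 2015-05-20 gives a deadline of 2019-11-20, before any tolling.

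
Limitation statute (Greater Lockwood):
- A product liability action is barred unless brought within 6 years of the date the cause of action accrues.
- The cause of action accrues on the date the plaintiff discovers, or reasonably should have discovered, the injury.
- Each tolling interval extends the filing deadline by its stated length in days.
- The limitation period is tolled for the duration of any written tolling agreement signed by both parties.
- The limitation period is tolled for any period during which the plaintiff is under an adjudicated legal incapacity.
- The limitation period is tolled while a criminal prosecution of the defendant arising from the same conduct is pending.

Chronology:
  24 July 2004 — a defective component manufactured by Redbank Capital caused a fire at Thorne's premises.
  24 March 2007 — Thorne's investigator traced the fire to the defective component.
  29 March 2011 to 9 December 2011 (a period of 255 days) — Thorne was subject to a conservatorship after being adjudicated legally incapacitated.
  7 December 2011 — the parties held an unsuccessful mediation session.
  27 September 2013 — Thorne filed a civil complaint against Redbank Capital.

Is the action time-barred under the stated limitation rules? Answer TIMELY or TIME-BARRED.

TIMELY

The claim did not accrue until Thorne discovered the injury on 24 March 2007; the 24 July 2004 act date does not start the clock under the stated rule.
Adding the 6 years base period to 24 March 2007 gives a deadline of 24 March 2013, before any tolling.
Because the plaintiff's legal incapacity ran from 29 March 2011 to 9 December 2011, the deadline is extended by 255 days to 4 December 2013.
The other events in the timeline have no effect on the limitation period under the stated rules.
The 27 September 2013 filing precedes the 4 December 2013 deadline; the claim is timely.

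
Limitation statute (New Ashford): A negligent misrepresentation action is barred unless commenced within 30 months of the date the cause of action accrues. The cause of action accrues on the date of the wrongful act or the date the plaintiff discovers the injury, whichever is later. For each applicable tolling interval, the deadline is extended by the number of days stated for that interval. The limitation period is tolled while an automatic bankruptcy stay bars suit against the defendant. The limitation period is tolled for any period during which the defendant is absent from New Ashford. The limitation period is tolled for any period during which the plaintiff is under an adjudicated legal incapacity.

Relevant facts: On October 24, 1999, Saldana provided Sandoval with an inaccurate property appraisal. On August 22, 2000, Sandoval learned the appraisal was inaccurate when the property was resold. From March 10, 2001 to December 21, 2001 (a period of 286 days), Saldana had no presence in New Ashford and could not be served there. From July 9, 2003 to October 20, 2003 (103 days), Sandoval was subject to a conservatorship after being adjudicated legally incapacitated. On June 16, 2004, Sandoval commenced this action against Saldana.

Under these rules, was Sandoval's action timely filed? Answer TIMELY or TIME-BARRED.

TIME-BARRED

Taking the later of the act (October 24, 1999) and discovery (August 22, 2000), the claim accrued on August 22, 2000.
Adding the 30 months base period to August 22, 2000 gives a deadline of February 22, 2003, before any tolling.
The period was tolled for 286 days by the defendant's absence from the jurisdiction (March 10, 2001 to December 21, 2001), pushing the deadline to December 5, 2003.
The plaintiff's legal incapacity from July 9, 2003 to October 20, 2003 tolled the period for 103 days, extending the deadline to March 17, 2004.
Filing on June 16, 2004 missed the March 17, 2004 deadline — the action is time-barred.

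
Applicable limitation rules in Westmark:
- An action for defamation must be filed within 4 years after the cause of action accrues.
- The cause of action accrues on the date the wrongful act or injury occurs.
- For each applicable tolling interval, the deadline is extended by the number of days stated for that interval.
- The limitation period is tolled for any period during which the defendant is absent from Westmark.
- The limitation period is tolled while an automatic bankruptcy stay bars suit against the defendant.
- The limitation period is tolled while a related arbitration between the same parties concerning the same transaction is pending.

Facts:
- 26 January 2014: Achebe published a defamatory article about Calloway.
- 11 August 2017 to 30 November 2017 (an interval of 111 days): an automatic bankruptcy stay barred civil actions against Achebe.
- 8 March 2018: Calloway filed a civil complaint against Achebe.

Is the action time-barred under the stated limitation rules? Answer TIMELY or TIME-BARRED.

The claim accrued on 26 January 2014, when the wrongful act occurred.
The untolled deadline — 4 years after 26 January 2014 — is 26 January 2018.
The automatic bankruptcy stay from 11 August 2017 to 30 November 2017 tolled the period for 111 days, extending the deadline to 17 May 2018.
Calloway filed on 8 March 2018, before the 17 May 2018 deadline, so the action is timely.

TIMELY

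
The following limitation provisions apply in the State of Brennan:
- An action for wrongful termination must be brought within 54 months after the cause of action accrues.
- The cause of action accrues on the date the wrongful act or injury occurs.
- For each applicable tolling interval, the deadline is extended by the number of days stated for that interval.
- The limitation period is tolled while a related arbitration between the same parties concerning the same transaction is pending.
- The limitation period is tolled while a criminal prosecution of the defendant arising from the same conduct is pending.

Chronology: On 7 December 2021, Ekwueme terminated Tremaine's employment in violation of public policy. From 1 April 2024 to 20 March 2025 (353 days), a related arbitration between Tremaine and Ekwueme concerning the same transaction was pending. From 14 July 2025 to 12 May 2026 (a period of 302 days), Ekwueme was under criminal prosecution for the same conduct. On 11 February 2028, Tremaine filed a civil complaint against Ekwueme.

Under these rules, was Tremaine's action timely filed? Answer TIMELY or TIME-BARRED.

TIMELY

The cause of action accrued on 7 December 2021, the date of the act.
54 months from 7 December 2021 is 7 June 2026.
The pending related arbitration from 1 April 2024 to 20 March 2025 tolled the period for 353 days, extending the deadline to 26 May 2027.
The period was tolled for 302 days by the pending criminal prosecution (14 July 2025 to 12 May 2026), pushing the deadline to 23 March 2028.
Filing on 11 February 2028 beat the 23 March 2028 deadline — the action is timely.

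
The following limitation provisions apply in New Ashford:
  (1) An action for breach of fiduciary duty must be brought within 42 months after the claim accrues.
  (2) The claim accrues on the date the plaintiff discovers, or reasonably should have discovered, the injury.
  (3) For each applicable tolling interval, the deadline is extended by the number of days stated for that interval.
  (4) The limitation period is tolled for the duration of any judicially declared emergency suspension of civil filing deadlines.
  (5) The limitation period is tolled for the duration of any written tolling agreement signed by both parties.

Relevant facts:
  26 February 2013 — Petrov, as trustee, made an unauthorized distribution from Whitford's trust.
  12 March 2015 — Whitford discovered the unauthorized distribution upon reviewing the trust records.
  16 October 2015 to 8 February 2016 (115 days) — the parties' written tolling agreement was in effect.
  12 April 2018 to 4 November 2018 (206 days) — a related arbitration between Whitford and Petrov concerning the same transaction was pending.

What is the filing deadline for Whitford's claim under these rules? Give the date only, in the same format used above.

5 January 2019

Accrual is tied to discovery, so the period began on 12 March 2015 rather than on 26 February 2013 when the act occurred.
The untolled deadline — 42 months after 12 March 2015 — is 12 September 2018.
The period was tolled for 115 days by the written tolling agreement (16 October 2015 to 8 February 2016), pushing the deadline to 5 January 2019.
The pending related arbitration from 12 April 2018 to 4 November 2018 does not toll the period, because no stated rule makes a pending arbitration a tolling event.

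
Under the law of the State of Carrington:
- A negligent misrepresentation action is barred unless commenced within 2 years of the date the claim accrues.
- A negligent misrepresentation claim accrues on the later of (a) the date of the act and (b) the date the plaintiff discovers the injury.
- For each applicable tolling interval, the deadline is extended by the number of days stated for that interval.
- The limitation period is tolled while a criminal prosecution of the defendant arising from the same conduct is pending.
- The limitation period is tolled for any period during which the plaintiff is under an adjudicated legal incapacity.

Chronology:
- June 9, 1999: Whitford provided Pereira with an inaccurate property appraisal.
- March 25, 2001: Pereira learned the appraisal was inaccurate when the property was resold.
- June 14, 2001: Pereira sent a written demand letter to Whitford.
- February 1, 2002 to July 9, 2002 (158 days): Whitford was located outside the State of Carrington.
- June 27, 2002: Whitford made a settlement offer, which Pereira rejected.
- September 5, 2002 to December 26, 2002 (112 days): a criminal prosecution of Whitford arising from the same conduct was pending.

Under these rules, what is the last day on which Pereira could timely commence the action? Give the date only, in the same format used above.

Because discovery on March 25, 2001 post-dates the June 9, 1999 act, accrual under the later-of rule falls on March 25, 2001.
Adding the 2 years base period to March 25, 2001 gives a deadline of March 25, 2003, before any tolling.
The period was tolled for 112 days by the pending criminal prosecution (September 5, 2002 to December 26, 2002), pushing the deadline to July 15, 2003.
No stated provision tolls the period for the defendant's absence, so the interval from February 1, 2002 to July 9, 2002 has no effect on the deadline.
Nothing else in the chronology tolls or restarts the period.

July 15, 2003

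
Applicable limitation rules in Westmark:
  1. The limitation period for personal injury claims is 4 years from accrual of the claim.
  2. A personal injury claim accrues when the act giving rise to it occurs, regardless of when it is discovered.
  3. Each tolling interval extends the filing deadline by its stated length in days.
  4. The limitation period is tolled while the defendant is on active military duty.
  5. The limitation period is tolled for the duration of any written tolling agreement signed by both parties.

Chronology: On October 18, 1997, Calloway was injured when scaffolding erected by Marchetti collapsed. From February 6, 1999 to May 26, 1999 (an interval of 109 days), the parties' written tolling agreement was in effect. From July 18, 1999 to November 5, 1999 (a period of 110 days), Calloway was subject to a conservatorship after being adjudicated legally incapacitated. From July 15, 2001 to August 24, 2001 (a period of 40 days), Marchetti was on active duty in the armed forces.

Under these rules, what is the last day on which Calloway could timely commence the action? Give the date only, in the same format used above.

March 16, 2002

The limitation period began to run on October 18, 1997.
Adding the 4 years base period to October 18, 1997 gives a deadline of October 18, 2001, before any tolling.
Because the written tolling agreement ran from February 6, 1999 to May 26, 1999, the deadline is extended by 109 days to February 4, 2002.
The defendant's active military service from July 15, 2001 to August 24, 2001 tolled the period for 40 days, extending the deadline to March 16, 2002.
Although the plaintiff's incapacity ran from July 18, 1999 to November 5, 1999, the stated rules do not make that a tolling event, so it is disregarded.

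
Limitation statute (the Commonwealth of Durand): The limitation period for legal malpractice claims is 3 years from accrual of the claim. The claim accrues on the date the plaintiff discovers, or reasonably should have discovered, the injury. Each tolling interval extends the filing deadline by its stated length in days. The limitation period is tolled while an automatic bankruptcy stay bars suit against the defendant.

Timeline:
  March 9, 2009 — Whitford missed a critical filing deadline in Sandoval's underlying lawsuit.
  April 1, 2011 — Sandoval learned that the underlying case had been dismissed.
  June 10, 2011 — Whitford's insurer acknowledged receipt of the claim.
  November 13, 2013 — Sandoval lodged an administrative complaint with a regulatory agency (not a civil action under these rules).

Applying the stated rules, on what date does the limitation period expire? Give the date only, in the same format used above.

April 1, 2014

Under the discovery rule, the claim accrued on April 1, 2011, when Sandoval discovered the injury — not on the March 9, 2009 date of the underlying act.
3 years from April 1, 2011 is April 1, 2014.
Nothing else in the chronology tolls or restarts the period.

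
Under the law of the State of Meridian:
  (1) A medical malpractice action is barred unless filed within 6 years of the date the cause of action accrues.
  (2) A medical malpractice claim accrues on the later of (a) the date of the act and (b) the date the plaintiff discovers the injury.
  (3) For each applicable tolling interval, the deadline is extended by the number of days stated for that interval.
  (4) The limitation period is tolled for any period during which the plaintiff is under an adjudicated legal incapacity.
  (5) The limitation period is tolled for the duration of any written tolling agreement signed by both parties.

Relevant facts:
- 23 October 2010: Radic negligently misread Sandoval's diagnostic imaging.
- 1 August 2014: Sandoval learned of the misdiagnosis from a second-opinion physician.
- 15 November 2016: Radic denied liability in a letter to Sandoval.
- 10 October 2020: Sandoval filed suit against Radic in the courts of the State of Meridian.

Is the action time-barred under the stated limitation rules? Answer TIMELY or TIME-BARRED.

Because discovery on 1 August 2014 post-dates the 23 October 2010 act, accrual under the later-of rule falls on 1 August 2014.
6 years from 1 August 2014 is 1 August 2020.
The other events in the timeline have no effect on the limitation period under the stated rules.
Filing on 10 October 2020 missed the 1 August 2020 deadline — the action is time-barred.

TIME-BARRED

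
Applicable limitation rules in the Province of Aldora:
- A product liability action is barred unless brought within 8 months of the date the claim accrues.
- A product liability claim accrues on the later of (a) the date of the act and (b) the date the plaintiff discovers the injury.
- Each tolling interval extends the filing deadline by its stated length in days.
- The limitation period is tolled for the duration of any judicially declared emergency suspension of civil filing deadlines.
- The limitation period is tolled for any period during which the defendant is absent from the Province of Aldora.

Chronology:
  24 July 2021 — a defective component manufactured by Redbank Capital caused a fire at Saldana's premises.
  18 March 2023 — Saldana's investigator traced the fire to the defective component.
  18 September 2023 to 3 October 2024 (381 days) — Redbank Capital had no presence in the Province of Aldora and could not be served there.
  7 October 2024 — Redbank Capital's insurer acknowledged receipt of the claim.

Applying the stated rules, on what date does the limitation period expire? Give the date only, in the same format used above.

The claim accrued on 18 March 2023 — the later of the 24 July 2021 act and the 18 March 2023 discovery.
Adding the 8 months base period to 18 March 2023 gives a deadline of 18 November 2023, before any tolling.
The defendant's absence from the jurisdiction from 18 September 2023 to 3 October 2024 tolled the period for 381 days, extending the deadline to 3 December 2024.
None of the other events listed affects the running of the period under the stated rules.

3 December 2024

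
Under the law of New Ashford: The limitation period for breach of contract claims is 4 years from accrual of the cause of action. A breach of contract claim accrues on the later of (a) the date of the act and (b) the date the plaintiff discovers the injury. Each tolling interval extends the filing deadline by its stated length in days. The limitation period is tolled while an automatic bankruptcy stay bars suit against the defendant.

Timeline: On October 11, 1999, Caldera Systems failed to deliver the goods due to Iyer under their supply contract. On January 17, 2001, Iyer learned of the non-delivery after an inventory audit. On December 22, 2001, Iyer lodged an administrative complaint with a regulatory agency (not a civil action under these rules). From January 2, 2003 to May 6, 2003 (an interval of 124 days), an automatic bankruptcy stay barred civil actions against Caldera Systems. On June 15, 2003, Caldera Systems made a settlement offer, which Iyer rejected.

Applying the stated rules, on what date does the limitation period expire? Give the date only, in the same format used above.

May 21, 2005

The claim accrued on January 17, 2001 — the later of the October 11, 1999 act and the January 17, 2001 discovery.
4 years from January 17, 2001 is January 17, 2005.
The period was tolled for 124 days by the automatic bankruptcy stay (January 2, 2003 to May 6, 2003), pushing the deadline to May 21, 2005.
Nothing else in the chronology tolls or restarts the period.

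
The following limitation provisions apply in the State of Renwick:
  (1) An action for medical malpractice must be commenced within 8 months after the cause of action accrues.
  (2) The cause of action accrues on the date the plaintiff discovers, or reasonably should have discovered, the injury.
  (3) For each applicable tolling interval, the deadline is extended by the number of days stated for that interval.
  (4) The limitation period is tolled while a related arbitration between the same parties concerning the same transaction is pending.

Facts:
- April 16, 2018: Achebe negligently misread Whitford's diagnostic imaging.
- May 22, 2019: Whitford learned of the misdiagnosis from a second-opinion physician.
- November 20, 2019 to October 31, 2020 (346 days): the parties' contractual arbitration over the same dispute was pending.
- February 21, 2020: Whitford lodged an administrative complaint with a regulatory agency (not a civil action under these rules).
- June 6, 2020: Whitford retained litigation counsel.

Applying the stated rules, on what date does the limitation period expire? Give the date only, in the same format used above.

Under the discovery rule, the claim accrued on May 22, 2019, when Whitford discovered the injury — not on the April 16, 2018 date of the underlying act.
8 months from May 22, 2019 is January 22, 2020.
Because the pending related arbitration ran from November 20, 2019 to October 31, 2020, the deadline is extended by 346 days to January 2, 2021.
None of the other events listed affects the running of the period under the stated rules.

January 2, 2021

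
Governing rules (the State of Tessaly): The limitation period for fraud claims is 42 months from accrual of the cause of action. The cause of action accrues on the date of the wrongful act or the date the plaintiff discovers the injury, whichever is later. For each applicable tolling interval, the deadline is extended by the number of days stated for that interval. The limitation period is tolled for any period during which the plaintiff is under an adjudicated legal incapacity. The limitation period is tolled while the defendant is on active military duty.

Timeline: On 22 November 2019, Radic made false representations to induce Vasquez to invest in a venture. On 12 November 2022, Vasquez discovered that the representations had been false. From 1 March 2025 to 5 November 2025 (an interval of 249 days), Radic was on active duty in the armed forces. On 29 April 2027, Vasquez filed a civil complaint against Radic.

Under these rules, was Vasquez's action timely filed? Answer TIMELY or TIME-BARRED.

TIME-BARRED

The claim accrued on 12 November 2022 — the later of the 22 November 2019 act and the 12 November 2022 discovery.
The untolled deadline — 42 months after 12 November 2022 — is 12 May 2026.
The period was tolled for 249 days by the defendant's active military service (1 March 2025 to 5 November 2025), pushing the deadline to 16 January 2027.
Filing on 29 April 2027 missed the 16 January 2027 deadline — the action is time-barred.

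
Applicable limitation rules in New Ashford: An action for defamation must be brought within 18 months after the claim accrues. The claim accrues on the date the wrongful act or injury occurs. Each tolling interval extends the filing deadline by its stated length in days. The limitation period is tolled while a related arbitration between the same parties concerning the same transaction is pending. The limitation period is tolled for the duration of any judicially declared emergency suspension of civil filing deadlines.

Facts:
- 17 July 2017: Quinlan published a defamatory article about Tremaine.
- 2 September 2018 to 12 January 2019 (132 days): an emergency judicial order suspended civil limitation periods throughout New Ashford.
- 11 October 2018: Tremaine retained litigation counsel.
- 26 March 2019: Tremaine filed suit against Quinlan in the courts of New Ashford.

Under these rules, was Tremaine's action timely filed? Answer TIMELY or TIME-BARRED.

TIMELY

The claim accrued on 17 July 2017, when the wrongful act occurred.
Adding the 18 months base period to 17 July 2017 gives a deadline of 17 January 2019, before any tolling.
Because the emergency suspension of filing deadlines ran from 2 September 2018 to 12 January 2019, the deadline is extended by 132 days to 29 May 2019.
None of the other events listed affects the running of the period under the stated rules.
The 26 March 2019 filing precedes the 29 May 2019 deadline; the claim is timely.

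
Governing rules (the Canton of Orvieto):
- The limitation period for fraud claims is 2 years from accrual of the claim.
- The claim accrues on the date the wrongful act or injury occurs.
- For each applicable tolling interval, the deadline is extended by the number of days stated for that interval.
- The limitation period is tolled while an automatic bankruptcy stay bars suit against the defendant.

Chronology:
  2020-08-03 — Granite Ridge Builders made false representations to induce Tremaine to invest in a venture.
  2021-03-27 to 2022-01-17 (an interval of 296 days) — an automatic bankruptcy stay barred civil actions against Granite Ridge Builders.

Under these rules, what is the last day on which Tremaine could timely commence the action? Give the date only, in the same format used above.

2023-05-26

The claim accrued on 2020-08-03, when the wrongful act occurred.
Adding the 2 years base period to 2020-08-03 gives a deadline of 2022-08-03, before any tolling.
The automatic bankruptcy stay from 2021-03-27 to 2022-01-17 tolled the period for 296 days, extending the deadline to 2023-05-26.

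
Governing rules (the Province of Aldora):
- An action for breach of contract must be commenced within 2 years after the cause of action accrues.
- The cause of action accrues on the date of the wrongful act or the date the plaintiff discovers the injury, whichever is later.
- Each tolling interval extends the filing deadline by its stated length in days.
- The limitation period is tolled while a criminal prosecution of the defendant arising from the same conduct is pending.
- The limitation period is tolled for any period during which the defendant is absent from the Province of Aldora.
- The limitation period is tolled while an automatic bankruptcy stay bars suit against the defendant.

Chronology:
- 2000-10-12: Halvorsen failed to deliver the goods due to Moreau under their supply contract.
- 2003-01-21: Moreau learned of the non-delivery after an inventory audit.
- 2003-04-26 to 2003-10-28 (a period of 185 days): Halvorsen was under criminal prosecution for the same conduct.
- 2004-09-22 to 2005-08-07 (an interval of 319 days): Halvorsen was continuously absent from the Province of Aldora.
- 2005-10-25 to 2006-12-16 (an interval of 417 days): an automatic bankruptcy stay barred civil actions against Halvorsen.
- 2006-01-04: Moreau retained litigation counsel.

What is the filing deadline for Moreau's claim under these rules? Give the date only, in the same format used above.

Taking the later of the act (2000-10-12) and discovery (2003-01-21), the claim accrued on 2003-01-21.
2 years from 2003-01-21 is 2005-01-21.
The period was tolled for 185 days by the pending criminal prosecution (2003-04-26 to 2003-10-28), pushing the deadline to 2005-07-25.
The defendant's absence from the jurisdiction from 2004-09-22 to 2005-08-07 tolled the period for 319 days, extending the deadline to 2006-06-09.
Because the automatic bankruptcy stay ran from 2005-10-25 to 2006-12-16, the deadline is extended by 417 days to 2007-07-31.
The other events in the timeline have no effect on the limitation period under the stated rules.

2007-07-31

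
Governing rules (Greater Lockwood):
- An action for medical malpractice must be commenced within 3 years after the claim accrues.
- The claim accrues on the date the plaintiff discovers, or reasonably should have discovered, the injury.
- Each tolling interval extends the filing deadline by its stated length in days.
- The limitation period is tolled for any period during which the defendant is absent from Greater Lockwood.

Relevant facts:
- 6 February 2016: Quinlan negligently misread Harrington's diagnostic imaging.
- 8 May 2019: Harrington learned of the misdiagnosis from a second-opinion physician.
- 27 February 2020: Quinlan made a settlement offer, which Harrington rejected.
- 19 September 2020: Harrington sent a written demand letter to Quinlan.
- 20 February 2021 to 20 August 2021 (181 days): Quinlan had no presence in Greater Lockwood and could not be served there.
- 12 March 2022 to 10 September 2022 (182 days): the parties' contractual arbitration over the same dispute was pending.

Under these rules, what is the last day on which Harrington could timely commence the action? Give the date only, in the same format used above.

The claim did not accrue until Harrington discovered the injury on 8 May 2019; the 6 February 2016 act date does not start the clock under the stated rule.
3 years from 8 May 2019 is 8 May 2022.
Because the defendant's absence from the jurisdiction ran from 20 February 2021 to 20 August 2021, the deadline is extended by 181 days to 5 November 2022.
Although a pending arbitration ran from 12 March 2022 to 10 September 2022, the stated rules do not make that a tolling event, so it is disregarded.
None of the other events listed affects the running of the period under the stated rules.

5 November 2022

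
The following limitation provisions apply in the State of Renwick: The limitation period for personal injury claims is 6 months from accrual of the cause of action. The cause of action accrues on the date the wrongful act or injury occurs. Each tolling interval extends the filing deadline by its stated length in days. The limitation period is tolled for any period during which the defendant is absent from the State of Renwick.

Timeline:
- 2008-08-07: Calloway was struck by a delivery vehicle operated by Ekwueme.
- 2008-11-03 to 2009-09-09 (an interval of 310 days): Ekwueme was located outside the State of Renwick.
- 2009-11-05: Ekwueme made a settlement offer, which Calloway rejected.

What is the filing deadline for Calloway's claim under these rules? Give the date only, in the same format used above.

The claim accrued on 2008-08-07, when the wrongful act occurred.
Adding the 6 months base period to 2008-08-07 gives a deadline of 2009-02-07, before any tolling.
The period was tolled for 310 days by the defendant's absence from the jurisdiction (2008-11-03 to 2009-09-09), pushing the deadline to 2009-12-14.
Nothing else in the chronology tolls or restarts the period.

2009-12-14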